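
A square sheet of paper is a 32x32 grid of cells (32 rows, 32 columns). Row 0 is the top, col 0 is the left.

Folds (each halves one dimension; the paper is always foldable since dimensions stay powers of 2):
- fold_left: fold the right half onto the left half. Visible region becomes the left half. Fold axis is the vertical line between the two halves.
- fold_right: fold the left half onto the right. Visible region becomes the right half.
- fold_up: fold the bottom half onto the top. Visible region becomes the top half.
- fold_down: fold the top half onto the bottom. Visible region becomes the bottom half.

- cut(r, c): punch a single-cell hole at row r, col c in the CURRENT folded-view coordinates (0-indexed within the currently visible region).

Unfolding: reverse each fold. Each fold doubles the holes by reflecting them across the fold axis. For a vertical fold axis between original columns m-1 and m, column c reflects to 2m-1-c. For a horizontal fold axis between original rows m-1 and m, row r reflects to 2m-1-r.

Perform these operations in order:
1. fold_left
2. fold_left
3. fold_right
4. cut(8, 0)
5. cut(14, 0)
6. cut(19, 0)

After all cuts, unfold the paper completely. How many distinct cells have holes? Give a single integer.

Op 1 fold_left: fold axis v@16; visible region now rows[0,32) x cols[0,16) = 32x16
Op 2 fold_left: fold axis v@8; visible region now rows[0,32) x cols[0,8) = 32x8
Op 3 fold_right: fold axis v@4; visible region now rows[0,32) x cols[4,8) = 32x4
Op 4 cut(8, 0): punch at orig (8,4); cuts so far [(8, 4)]; region rows[0,32) x cols[4,8) = 32x4
Op 5 cut(14, 0): punch at orig (14,4); cuts so far [(8, 4), (14, 4)]; region rows[0,32) x cols[4,8) = 32x4
Op 6 cut(19, 0): punch at orig (19,4); cuts so far [(8, 4), (14, 4), (19, 4)]; region rows[0,32) x cols[4,8) = 32x4
Unfold 1 (reflect across v@4): 6 holes -> [(8, 3), (8, 4), (14, 3), (14, 4), (19, 3), (19, 4)]
Unfold 2 (reflect across v@8): 12 holes -> [(8, 3), (8, 4), (8, 11), (8, 12), (14, 3), (14, 4), (14, 11), (14, 12), (19, 3), (19, 4), (19, 11), (19, 12)]
Unfold 3 (reflect across v@16): 24 holes -> [(8, 3), (8, 4), (8, 11), (8, 12), (8, 19), (8, 20), (8, 27), (8, 28), (14, 3), (14, 4), (14, 11), (14, 12), (14, 19), (14, 20), (14, 27), (14, 28), (19, 3), (19, 4), (19, 11), (19, 12), (19, 19), (19, 20), (19, 27), (19, 28)]

Answer: 24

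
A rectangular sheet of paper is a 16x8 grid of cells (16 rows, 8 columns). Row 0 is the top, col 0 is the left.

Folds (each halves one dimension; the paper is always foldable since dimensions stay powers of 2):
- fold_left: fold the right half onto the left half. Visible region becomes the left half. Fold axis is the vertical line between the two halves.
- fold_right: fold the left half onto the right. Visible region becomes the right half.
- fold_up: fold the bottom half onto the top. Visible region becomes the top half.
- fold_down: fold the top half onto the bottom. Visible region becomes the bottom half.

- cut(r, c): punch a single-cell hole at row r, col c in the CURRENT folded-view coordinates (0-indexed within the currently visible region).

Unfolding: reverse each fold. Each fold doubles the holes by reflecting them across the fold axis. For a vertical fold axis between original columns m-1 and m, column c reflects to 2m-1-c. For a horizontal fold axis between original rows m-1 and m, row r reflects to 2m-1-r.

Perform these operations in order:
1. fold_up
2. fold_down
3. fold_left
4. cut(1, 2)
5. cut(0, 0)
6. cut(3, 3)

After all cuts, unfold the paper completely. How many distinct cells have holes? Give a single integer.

Op 1 fold_up: fold axis h@8; visible region now rows[0,8) x cols[0,8) = 8x8
Op 2 fold_down: fold axis h@4; visible region now rows[4,8) x cols[0,8) = 4x8
Op 3 fold_left: fold axis v@4; visible region now rows[4,8) x cols[0,4) = 4x4
Op 4 cut(1, 2): punch at orig (5,2); cuts so far [(5, 2)]; region rows[4,8) x cols[0,4) = 4x4
Op 5 cut(0, 0): punch at orig (4,0); cuts so far [(4, 0), (5, 2)]; region rows[4,8) x cols[0,4) = 4x4
Op 6 cut(3, 3): punch at orig (7,3); cuts so far [(4, 0), (5, 2), (7, 3)]; region rows[4,8) x cols[0,4) = 4x4
Unfold 1 (reflect across v@4): 6 holes -> [(4, 0), (4, 7), (5, 2), (5, 5), (7, 3), (7, 4)]
Unfold 2 (reflect across h@4): 12 holes -> [(0, 3), (0, 4), (2, 2), (2, 5), (3, 0), (3, 7), (4, 0), (4, 7), (5, 2), (5, 5), (7, 3), (7, 4)]
Unfold 3 (reflect across h@8): 24 holes -> [(0, 3), (0, 4), (2, 2), (2, 5), (3, 0), (3, 7), (4, 0), (4, 7), (5, 2), (5, 5), (7, 3), (7, 4), (8, 3), (8, 4), (10, 2), (10, 5), (11, 0), (11, 7), (12, 0), (12, 7), (13, 2), (13, 5), (15, 3), (15, 4)]

Answer: 24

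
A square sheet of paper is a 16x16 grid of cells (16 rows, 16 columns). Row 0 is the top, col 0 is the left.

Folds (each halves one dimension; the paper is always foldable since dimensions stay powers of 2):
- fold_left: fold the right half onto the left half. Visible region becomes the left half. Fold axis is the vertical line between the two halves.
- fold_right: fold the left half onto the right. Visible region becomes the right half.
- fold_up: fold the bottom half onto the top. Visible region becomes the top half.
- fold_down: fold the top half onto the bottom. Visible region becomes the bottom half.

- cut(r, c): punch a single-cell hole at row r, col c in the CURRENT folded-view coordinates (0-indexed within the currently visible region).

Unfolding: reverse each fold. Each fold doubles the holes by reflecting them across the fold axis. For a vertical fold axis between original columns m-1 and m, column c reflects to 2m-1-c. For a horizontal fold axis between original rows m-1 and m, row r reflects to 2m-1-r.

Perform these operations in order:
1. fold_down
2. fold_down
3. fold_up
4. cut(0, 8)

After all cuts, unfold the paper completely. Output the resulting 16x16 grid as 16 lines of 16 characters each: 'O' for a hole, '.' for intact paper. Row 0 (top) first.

Answer: ........O.......
................
................
........O.......
........O.......
................
................
........O.......
........O.......
................
................
........O.......
........O.......
................
................
........O.......

Derivation:
Op 1 fold_down: fold axis h@8; visible region now rows[8,16) x cols[0,16) = 8x16
Op 2 fold_down: fold axis h@12; visible region now rows[12,16) x cols[0,16) = 4x16
Op 3 fold_up: fold axis h@14; visible region now rows[12,14) x cols[0,16) = 2x16
Op 4 cut(0, 8): punch at orig (12,8); cuts so far [(12, 8)]; region rows[12,14) x cols[0,16) = 2x16
Unfold 1 (reflect across h@14): 2 holes -> [(12, 8), (15, 8)]
Unfold 2 (reflect across h@12): 4 holes -> [(8, 8), (11, 8), (12, 8), (15, 8)]
Unfold 3 (reflect across h@8): 8 holes -> [(0, 8), (3, 8), (4, 8), (7, 8), (8, 8), (11, 8), (12, 8), (15, 8)]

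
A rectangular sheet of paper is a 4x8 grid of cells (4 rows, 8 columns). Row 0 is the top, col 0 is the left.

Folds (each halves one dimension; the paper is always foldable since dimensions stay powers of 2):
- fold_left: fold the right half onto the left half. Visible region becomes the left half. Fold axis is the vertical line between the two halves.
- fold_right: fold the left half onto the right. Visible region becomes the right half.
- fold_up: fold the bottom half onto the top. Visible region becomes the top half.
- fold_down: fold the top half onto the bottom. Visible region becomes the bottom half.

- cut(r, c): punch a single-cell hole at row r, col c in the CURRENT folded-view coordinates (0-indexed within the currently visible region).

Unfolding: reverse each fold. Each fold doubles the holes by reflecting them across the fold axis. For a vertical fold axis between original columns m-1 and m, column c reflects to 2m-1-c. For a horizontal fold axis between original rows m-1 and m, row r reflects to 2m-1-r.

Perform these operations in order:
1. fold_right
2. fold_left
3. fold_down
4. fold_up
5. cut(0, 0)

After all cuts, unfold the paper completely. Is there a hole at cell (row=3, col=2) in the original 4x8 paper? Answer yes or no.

Op 1 fold_right: fold axis v@4; visible region now rows[0,4) x cols[4,8) = 4x4
Op 2 fold_left: fold axis v@6; visible region now rows[0,4) x cols[4,6) = 4x2
Op 3 fold_down: fold axis h@2; visible region now rows[2,4) x cols[4,6) = 2x2
Op 4 fold_up: fold axis h@3; visible region now rows[2,3) x cols[4,6) = 1x2
Op 5 cut(0, 0): punch at orig (2,4); cuts so far [(2, 4)]; region rows[2,3) x cols[4,6) = 1x2
Unfold 1 (reflect across h@3): 2 holes -> [(2, 4), (3, 4)]
Unfold 2 (reflect across h@2): 4 holes -> [(0, 4), (1, 4), (2, 4), (3, 4)]
Unfold 3 (reflect across v@6): 8 holes -> [(0, 4), (0, 7), (1, 4), (1, 7), (2, 4), (2, 7), (3, 4), (3, 7)]
Unfold 4 (reflect across v@4): 16 holes -> [(0, 0), (0, 3), (0, 4), (0, 7), (1, 0), (1, 3), (1, 4), (1, 7), (2, 0), (2, 3), (2, 4), (2, 7), (3, 0), (3, 3), (3, 4), (3, 7)]
Holes: [(0, 0), (0, 3), (0, 4), (0, 7), (1, 0), (1, 3), (1, 4), (1, 7), (2, 0), (2, 3), (2, 4), (2, 7), (3, 0), (3, 3), (3, 4), (3, 7)]

Answer: no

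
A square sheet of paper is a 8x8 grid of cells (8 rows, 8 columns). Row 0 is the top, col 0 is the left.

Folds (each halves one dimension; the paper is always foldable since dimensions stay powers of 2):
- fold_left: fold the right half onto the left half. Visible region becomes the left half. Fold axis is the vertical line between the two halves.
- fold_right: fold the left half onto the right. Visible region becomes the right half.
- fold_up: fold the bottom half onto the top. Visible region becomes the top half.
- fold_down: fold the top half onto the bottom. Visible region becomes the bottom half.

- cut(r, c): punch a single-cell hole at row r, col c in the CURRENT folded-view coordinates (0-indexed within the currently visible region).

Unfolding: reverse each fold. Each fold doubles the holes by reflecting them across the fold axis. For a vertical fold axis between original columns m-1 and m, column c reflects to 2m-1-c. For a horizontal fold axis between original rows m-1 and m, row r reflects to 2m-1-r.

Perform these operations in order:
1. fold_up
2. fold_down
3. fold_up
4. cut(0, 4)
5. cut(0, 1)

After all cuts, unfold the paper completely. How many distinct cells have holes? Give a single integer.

Op 1 fold_up: fold axis h@4; visible region now rows[0,4) x cols[0,8) = 4x8
Op 2 fold_down: fold axis h@2; visible region now rows[2,4) x cols[0,8) = 2x8
Op 3 fold_up: fold axis h@3; visible region now rows[2,3) x cols[0,8) = 1x8
Op 4 cut(0, 4): punch at orig (2,4); cuts so far [(2, 4)]; region rows[2,3) x cols[0,8) = 1x8
Op 5 cut(0, 1): punch at orig (2,1); cuts so far [(2, 1), (2, 4)]; region rows[2,3) x cols[0,8) = 1x8
Unfold 1 (reflect across h@3): 4 holes -> [(2, 1), (2, 4), (3, 1), (3, 4)]
Unfold 2 (reflect across h@2): 8 holes -> [(0, 1), (0, 4), (1, 1), (1, 4), (2, 1), (2, 4), (3, 1), (3, 4)]
Unfold 3 (reflect across h@4): 16 holes -> [(0, 1), (0, 4), (1, 1), (1, 4), (2, 1), (2, 4), (3, 1), (3, 4), (4, 1), (4, 4), (5, 1), (5, 4), (6, 1), (6, 4), (7, 1), (7, 4)]

Answer: 16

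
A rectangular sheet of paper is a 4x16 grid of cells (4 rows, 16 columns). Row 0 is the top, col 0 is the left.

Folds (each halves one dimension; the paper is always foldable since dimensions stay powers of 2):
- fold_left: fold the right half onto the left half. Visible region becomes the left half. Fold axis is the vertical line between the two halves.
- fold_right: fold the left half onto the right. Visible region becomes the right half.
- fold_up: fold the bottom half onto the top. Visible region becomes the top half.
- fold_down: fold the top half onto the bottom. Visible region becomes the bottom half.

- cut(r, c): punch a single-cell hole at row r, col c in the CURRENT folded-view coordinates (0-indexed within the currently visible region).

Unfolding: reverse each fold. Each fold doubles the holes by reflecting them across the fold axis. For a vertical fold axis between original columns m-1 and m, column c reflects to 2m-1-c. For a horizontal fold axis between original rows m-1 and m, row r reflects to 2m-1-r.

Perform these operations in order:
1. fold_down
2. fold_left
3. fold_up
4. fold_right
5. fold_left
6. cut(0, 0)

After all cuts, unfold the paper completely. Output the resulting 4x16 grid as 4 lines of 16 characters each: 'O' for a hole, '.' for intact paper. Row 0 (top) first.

Answer: O..OO..OO..OO..O
O..OO..OO..OO..O
O..OO..OO..OO..O
O..OO..OO..OO..O

Derivation:
Op 1 fold_down: fold axis h@2; visible region now rows[2,4) x cols[0,16) = 2x16
Op 2 fold_left: fold axis v@8; visible region now rows[2,4) x cols[0,8) = 2x8
Op 3 fold_up: fold axis h@3; visible region now rows[2,3) x cols[0,8) = 1x8
Op 4 fold_right: fold axis v@4; visible region now rows[2,3) x cols[4,8) = 1x4
Op 5 fold_left: fold axis v@6; visible region now rows[2,3) x cols[4,6) = 1x2
Op 6 cut(0, 0): punch at orig (2,4); cuts so far [(2, 4)]; region rows[2,3) x cols[4,6) = 1x2
Unfold 1 (reflect across v@6): 2 holes -> [(2, 4), (2, 7)]
Unfold 2 (reflect across v@4): 4 holes -> [(2, 0), (2, 3), (2, 4), (2, 7)]
Unfold 3 (reflect across h@3): 8 holes -> [(2, 0), (2, 3), (2, 4), (2, 7), (3, 0), (3, 3), (3, 4), (3, 7)]
Unfold 4 (reflect across v@8): 16 holes -> [(2, 0), (2, 3), (2, 4), (2, 7), (2, 8), (2, 11), (2, 12), (2, 15), (3, 0), (3, 3), (3, 4), (3, 7), (3, 8), (3, 11), (3, 12), (3, 15)]
Unfold 5 (reflect across h@2): 32 holes -> [(0, 0), (0, 3), (0, 4), (0, 7), (0, 8), (0, 11), (0, 12), (0, 15), (1, 0), (1, 3), (1, 4), (1, 7), (1, 8), (1, 11), (1, 12), (1, 15), (2, 0), (2, 3), (2, 4), (2, 7), (2, 8), (2, 11), (2, 12), (2, 15), (3, 0), (3, 3), (3, 4), (3, 7), (3, 8), (3, 11), (3, 12), (3, 15)]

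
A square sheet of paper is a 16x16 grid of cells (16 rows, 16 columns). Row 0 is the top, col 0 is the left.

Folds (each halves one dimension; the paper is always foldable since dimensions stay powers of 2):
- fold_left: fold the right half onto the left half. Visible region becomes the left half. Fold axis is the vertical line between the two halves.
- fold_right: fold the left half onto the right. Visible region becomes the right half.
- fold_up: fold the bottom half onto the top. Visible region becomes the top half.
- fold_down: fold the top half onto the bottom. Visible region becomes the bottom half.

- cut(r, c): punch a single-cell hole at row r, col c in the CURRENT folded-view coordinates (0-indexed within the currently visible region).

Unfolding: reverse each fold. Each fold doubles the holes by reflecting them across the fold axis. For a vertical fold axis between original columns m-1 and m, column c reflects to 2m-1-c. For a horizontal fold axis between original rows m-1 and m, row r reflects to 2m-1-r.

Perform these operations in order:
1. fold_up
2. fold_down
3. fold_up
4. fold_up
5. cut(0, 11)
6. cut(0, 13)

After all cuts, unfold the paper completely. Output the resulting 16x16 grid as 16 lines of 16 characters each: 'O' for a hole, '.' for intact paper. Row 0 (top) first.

Op 1 fold_up: fold axis h@8; visible region now rows[0,8) x cols[0,16) = 8x16
Op 2 fold_down: fold axis h@4; visible region now rows[4,8) x cols[0,16) = 4x16
Op 3 fold_up: fold axis h@6; visible region now rows[4,6) x cols[0,16) = 2x16
Op 4 fold_up: fold axis h@5; visible region now rows[4,5) x cols[0,16) = 1x16
Op 5 cut(0, 11): punch at orig (4,11); cuts so far [(4, 11)]; region rows[4,5) x cols[0,16) = 1x16
Op 6 cut(0, 13): punch at orig (4,13); cuts so far [(4, 11), (4, 13)]; region rows[4,5) x cols[0,16) = 1x16
Unfold 1 (reflect across h@5): 4 holes -> [(4, 11), (4, 13), (5, 11), (5, 13)]
Unfold 2 (reflect across h@6): 8 holes -> [(4, 11), (4, 13), (5, 11), (5, 13), (6, 11), (6, 13), (7, 11), (7, 13)]
Unfold 3 (reflect across h@4): 16 holes -> [(0, 11), (0, 13), (1, 11), (1, 13), (2, 11), (2, 13), (3, 11), (3, 13), (4, 11), (4, 13), (5, 11), (5, 13), (6, 11), (6, 13), (7, 11), (7, 13)]
Unfold 4 (reflect across h@8): 32 holes -> [(0, 11), (0, 13), (1, 11), (1, 13), (2, 11), (2, 13), (3, 11), (3, 13), (4, 11), (4, 13), (5, 11), (5, 13), (6, 11), (6, 13), (7, 11), (7, 13), (8, 11), (8, 13), (9, 11), (9, 13), (10, 11), (10, 13), (11, 11), (11, 13), (12, 11), (12, 13), (13, 11), (13, 13), (14, 11), (14, 13), (15, 11), (15, 13)]

Answer: ...........O.O..
...........O.O..
...........O.O..
...........O.O..
...........O.O..
...........O.O..
...........O.O..
...........O.O..
...........O.O..
...........O.O..
...........O.O..
...........O.O..
...........O.O..
...........O.O..
...........O.O..
...........O.O..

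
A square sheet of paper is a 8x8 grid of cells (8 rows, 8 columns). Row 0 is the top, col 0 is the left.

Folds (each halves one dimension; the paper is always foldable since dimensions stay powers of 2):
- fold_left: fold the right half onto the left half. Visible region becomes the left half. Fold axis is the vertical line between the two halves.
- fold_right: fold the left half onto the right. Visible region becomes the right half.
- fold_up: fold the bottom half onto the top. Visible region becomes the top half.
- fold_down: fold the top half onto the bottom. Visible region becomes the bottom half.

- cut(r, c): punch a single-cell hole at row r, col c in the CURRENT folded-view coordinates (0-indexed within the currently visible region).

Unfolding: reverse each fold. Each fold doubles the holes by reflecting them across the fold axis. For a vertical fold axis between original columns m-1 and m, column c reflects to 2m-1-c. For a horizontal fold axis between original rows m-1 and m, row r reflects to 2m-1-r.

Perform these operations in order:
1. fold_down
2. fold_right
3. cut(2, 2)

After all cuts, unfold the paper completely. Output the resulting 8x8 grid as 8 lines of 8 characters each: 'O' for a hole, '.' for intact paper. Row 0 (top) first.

Op 1 fold_down: fold axis h@4; visible region now rows[4,8) x cols[0,8) = 4x8
Op 2 fold_right: fold axis v@4; visible region now rows[4,8) x cols[4,8) = 4x4
Op 3 cut(2, 2): punch at orig (6,6); cuts so far [(6, 6)]; region rows[4,8) x cols[4,8) = 4x4
Unfold 1 (reflect across v@4): 2 holes -> [(6, 1), (6, 6)]
Unfold 2 (reflect across h@4): 4 holes -> [(1, 1), (1, 6), (6, 1), (6, 6)]

Answer: ........
.O....O.
........
........
........
........
.O....O.
........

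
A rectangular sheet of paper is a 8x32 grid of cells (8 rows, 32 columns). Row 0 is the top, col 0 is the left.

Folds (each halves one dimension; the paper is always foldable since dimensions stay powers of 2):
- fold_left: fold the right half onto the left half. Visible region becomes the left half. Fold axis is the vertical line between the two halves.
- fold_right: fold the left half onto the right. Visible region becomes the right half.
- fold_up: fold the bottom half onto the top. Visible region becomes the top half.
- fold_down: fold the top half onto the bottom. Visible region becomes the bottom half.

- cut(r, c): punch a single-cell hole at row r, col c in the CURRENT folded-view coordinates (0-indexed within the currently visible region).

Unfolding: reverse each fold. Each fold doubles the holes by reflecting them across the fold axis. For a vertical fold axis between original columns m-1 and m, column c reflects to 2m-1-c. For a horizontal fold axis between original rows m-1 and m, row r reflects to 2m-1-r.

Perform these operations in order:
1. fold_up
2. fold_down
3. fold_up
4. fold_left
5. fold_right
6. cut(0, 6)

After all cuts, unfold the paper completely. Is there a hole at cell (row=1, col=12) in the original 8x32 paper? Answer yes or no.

Op 1 fold_up: fold axis h@4; visible region now rows[0,4) x cols[0,32) = 4x32
Op 2 fold_down: fold axis h@2; visible region now rows[2,4) x cols[0,32) = 2x32
Op 3 fold_up: fold axis h@3; visible region now rows[2,3) x cols[0,32) = 1x32
Op 4 fold_left: fold axis v@16; visible region now rows[2,3) x cols[0,16) = 1x16
Op 5 fold_right: fold axis v@8; visible region now rows[2,3) x cols[8,16) = 1x8
Op 6 cut(0, 6): punch at orig (2,14); cuts so far [(2, 14)]; region rows[2,3) x cols[8,16) = 1x8
Unfold 1 (reflect across v@8): 2 holes -> [(2, 1), (2, 14)]
Unfold 2 (reflect across v@16): 4 holes -> [(2, 1), (2, 14), (2, 17), (2, 30)]
Unfold 3 (reflect across h@3): 8 holes -> [(2, 1), (2, 14), (2, 17), (2, 30), (3, 1), (3, 14), (3, 17), (3, 30)]
Unfold 4 (reflect across h@2): 16 holes -> [(0, 1), (0, 14), (0, 17), (0, 30), (1, 1), (1, 14), (1, 17), (1, 30), (2, 1), (2, 14), (2, 17), (2, 30), (3, 1), (3, 14), (3, 17), (3, 30)]
Unfold 5 (reflect across h@4): 32 holes -> [(0, 1), (0, 14), (0, 17), (0, 30), (1, 1), (1, 14), (1, 17), (1, 30), (2, 1), (2, 14), (2, 17), (2, 30), (3, 1), (3, 14), (3, 17), (3, 30), (4, 1), (4, 14), (4, 17), (4, 30), (5, 1), (5, 14), (5, 17), (5, 30), (6, 1), (6, 14), (6, 17), (6, 30), (7, 1), (7, 14), (7, 17), (7, 30)]
Holes: [(0, 1), (0, 14), (0, 17), (0, 30), (1, 1), (1, 14), (1, 17), (1, 30), (2, 1), (2, 14), (2, 17), (2, 30), (3, 1), (3, 14), (3, 17), (3, 30), (4, 1), (4, 14), (4, 17), (4, 30), (5, 1), (5, 14), (5, 17), (5, 30), (6, 1), (6, 14), (6, 17), (6, 30), (7, 1), (7, 14), (7, 17), (7, 30)]

Answer: no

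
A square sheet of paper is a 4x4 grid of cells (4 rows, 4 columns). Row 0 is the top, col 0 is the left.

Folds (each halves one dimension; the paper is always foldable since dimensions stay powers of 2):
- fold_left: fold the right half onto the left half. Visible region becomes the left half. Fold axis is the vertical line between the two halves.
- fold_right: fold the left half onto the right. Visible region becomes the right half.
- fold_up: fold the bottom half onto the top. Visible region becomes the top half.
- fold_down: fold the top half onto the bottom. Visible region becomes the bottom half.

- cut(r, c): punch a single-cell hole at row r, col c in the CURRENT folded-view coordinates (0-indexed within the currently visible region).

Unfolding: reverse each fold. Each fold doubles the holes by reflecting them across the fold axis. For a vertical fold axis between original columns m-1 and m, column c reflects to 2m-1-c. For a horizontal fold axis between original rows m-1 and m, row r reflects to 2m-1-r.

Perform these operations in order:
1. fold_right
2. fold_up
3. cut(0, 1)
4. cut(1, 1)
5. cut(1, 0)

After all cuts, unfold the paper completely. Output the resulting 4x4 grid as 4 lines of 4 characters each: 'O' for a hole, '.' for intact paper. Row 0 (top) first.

Answer: O..O
OOOO
OOOO
O..O

Derivation:
Op 1 fold_right: fold axis v@2; visible region now rows[0,4) x cols[2,4) = 4x2
Op 2 fold_up: fold axis h@2; visible region now rows[0,2) x cols[2,4) = 2x2
Op 3 cut(0, 1): punch at orig (0,3); cuts so far [(0, 3)]; region rows[0,2) x cols[2,4) = 2x2
Op 4 cut(1, 1): punch at orig (1,3); cuts so far [(0, 3), (1, 3)]; region rows[0,2) x cols[2,4) = 2x2
Op 5 cut(1, 0): punch at orig (1,2); cuts so far [(0, 3), (1, 2), (1, 3)]; region rows[0,2) x cols[2,4) = 2x2
Unfold 1 (reflect across h@2): 6 holes -> [(0, 3), (1, 2), (1, 3), (2, 2), (2, 3), (3, 3)]
Unfold 2 (reflect across v@2): 12 holes -> [(0, 0), (0, 3), (1, 0), (1, 1), (1, 2), (1, 3), (2, 0), (2, 1), (2, 2), (2, 3), (3, 0), (3, 3)]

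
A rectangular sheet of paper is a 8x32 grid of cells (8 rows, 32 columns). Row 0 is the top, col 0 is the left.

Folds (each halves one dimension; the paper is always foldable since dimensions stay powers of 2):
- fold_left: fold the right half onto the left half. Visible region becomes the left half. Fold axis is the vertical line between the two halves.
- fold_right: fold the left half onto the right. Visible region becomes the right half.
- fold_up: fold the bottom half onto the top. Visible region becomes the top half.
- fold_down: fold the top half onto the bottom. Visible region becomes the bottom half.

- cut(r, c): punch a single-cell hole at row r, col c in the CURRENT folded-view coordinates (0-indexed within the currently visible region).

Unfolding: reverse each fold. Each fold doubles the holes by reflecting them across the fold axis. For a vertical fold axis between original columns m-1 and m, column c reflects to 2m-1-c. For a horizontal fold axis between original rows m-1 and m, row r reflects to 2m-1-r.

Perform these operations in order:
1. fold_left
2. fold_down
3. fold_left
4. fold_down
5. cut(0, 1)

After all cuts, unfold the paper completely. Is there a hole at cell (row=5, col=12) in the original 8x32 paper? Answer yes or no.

Op 1 fold_left: fold axis v@16; visible region now rows[0,8) x cols[0,16) = 8x16
Op 2 fold_down: fold axis h@4; visible region now rows[4,8) x cols[0,16) = 4x16
Op 3 fold_left: fold axis v@8; visible region now rows[4,8) x cols[0,8) = 4x8
Op 4 fold_down: fold axis h@6; visible region now rows[6,8) x cols[0,8) = 2x8
Op 5 cut(0, 1): punch at orig (6,1); cuts so far [(6, 1)]; region rows[6,8) x cols[0,8) = 2x8
Unfold 1 (reflect across h@6): 2 holes -> [(5, 1), (6, 1)]
Unfold 2 (reflect across v@8): 4 holes -> [(5, 1), (5, 14), (6, 1), (6, 14)]
Unfold 3 (reflect across h@4): 8 holes -> [(1, 1), (1, 14), (2, 1), (2, 14), (5, 1), (5, 14), (6, 1), (6, 14)]
Unfold 4 (reflect across v@16): 16 holes -> [(1, 1), (1, 14), (1, 17), (1, 30), (2, 1), (2, 14), (2, 17), (2, 30), (5, 1), (5, 14), (5, 17), (5, 30), (6, 1), (6, 14), (6, 17), (6, 30)]
Holes: [(1, 1), (1, 14), (1, 17), (1, 30), (2, 1), (2, 14), (2, 17), (2, 30), (5, 1), (5, 14), (5, 17), (5, 30), (6, 1), (6, 14), (6, 17), (6, 30)]

Answer: no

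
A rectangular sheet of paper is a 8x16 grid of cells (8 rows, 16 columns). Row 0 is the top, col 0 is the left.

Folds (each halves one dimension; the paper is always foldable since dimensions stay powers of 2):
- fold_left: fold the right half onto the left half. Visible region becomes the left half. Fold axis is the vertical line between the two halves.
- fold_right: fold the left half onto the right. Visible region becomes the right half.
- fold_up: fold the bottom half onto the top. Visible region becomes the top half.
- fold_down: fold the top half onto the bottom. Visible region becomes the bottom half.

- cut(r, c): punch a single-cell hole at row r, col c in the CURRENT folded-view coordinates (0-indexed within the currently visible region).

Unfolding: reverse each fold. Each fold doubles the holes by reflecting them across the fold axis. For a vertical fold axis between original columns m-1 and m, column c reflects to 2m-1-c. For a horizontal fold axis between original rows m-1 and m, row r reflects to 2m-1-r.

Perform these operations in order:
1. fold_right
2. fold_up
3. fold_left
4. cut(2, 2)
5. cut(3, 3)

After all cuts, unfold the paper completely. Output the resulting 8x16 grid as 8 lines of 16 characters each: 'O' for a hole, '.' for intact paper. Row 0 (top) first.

Op 1 fold_right: fold axis v@8; visible region now rows[0,8) x cols[8,16) = 8x8
Op 2 fold_up: fold axis h@4; visible region now rows[0,4) x cols[8,16) = 4x8
Op 3 fold_left: fold axis v@12; visible region now rows[0,4) x cols[8,12) = 4x4
Op 4 cut(2, 2): punch at orig (2,10); cuts so far [(2, 10)]; region rows[0,4) x cols[8,12) = 4x4
Op 5 cut(3, 3): punch at orig (3,11); cuts so far [(2, 10), (3, 11)]; region rows[0,4) x cols[8,12) = 4x4
Unfold 1 (reflect across v@12): 4 holes -> [(2, 10), (2, 13), (3, 11), (3, 12)]
Unfold 2 (reflect across h@4): 8 holes -> [(2, 10), (2, 13), (3, 11), (3, 12), (4, 11), (4, 12), (5, 10), (5, 13)]
Unfold 3 (reflect across v@8): 16 holes -> [(2, 2), (2, 5), (2, 10), (2, 13), (3, 3), (3, 4), (3, 11), (3, 12), (4, 3), (4, 4), (4, 11), (4, 12), (5, 2), (5, 5), (5, 10), (5, 13)]

Answer: ................
................
..O..O....O..O..
...OO......OO...
...OO......OO...
..O..O....O..O..
................
................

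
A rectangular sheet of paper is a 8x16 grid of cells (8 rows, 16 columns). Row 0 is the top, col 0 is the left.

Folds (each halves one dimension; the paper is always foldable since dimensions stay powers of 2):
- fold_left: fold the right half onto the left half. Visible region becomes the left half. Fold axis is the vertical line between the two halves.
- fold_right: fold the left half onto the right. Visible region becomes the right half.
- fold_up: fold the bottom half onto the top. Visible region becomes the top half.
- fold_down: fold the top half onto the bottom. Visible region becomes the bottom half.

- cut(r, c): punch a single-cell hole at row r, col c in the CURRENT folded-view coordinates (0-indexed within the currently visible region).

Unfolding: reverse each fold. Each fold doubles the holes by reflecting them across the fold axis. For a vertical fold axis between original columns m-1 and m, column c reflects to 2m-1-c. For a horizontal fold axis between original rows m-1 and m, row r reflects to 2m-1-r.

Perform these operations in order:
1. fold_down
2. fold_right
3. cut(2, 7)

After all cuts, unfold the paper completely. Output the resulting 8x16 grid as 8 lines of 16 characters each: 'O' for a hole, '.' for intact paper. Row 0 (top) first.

Answer: ................
O..............O
................
................
................
................
O..............O
................

Derivation:
Op 1 fold_down: fold axis h@4; visible region now rows[4,8) x cols[0,16) = 4x16
Op 2 fold_right: fold axis v@8; visible region now rows[4,8) x cols[8,16) = 4x8
Op 3 cut(2, 7): punch at orig (6,15); cuts so far [(6, 15)]; region rows[4,8) x cols[8,16) = 4x8
Unfold 1 (reflect across v@8): 2 holes -> [(6, 0), (6, 15)]
Unfold 2 (reflect across h@4): 4 holes -> [(1, 0), (1, 15), (6, 0), (6, 15)]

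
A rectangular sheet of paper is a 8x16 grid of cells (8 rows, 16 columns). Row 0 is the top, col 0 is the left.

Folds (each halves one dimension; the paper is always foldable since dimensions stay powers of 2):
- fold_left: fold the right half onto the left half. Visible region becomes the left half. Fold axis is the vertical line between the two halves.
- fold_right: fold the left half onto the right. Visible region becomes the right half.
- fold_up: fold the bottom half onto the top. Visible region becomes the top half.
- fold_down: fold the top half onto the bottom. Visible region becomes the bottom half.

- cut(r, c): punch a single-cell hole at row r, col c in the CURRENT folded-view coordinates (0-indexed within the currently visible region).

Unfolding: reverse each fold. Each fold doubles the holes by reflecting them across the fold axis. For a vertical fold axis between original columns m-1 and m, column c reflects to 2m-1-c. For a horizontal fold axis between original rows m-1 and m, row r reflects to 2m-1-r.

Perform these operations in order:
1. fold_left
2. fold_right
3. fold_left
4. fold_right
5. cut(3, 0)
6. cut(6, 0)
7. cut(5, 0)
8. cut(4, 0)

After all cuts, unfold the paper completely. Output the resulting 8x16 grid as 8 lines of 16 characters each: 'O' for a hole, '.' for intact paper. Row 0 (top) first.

Answer: ................
................
................
OOOOOOOOOOOOOOOO
OOOOOOOOOOOOOOOO
OOOOOOOOOOOOOOOO
OOOOOOOOOOOOOOOO
................

Derivation:
Op 1 fold_left: fold axis v@8; visible region now rows[0,8) x cols[0,8) = 8x8
Op 2 fold_right: fold axis v@4; visible region now rows[0,8) x cols[4,8) = 8x4
Op 3 fold_left: fold axis v@6; visible region now rows[0,8) x cols[4,6) = 8x2
Op 4 fold_right: fold axis v@5; visible region now rows[0,8) x cols[5,6) = 8x1
Op 5 cut(3, 0): punch at orig (3,5); cuts so far [(3, 5)]; region rows[0,8) x cols[5,6) = 8x1
Op 6 cut(6, 0): punch at orig (6,5); cuts so far [(3, 5), (6, 5)]; region rows[0,8) x cols[5,6) = 8x1
Op 7 cut(5, 0): punch at orig (5,5); cuts so far [(3, 5), (5, 5), (6, 5)]; region rows[0,8) x cols[5,6) = 8x1
Op 8 cut(4, 0): punch at orig (4,5); cuts so far [(3, 5), (4, 5), (5, 5), (6, 5)]; region rows[0,8) x cols[5,6) = 8x1
Unfold 1 (reflect across v@5): 8 holes -> [(3, 4), (3, 5), (4, 4), (4, 5), (5, 4), (5, 5), (6, 4), (6, 5)]
Unfold 2 (reflect across v@6): 16 holes -> [(3, 4), (3, 5), (3, 6), (3, 7), (4, 4), (4, 5), (4, 6), (4, 7), (5, 4), (5, 5), (5, 6), (5, 7), (6, 4), (6, 5), (6, 6), (6, 7)]
Unfold 3 (reflect across v@4): 32 holes -> [(3, 0), (3, 1), (3, 2), (3, 3), (3, 4), (3, 5), (3, 6), (3, 7), (4, 0), (4, 1), (4, 2), (4, 3), (4, 4), (4, 5), (4, 6), (4, 7), (5, 0), (5, 1), (5, 2), (5, 3), (5, 4), (5, 5), (5, 6), (5, 7), (6, 0), (6, 1), (6, 2), (6, 3), (6, 4), (6, 5), (6, 6), (6, 7)]
Unfold 4 (reflect across v@8): 64 holes -> [(3, 0), (3, 1), (3, 2), (3, 3), (3, 4), (3, 5), (3, 6), (3, 7), (3, 8), (3, 9), (3, 10), (3, 11), (3, 12), (3, 13), (3, 14), (3, 15), (4, 0), (4, 1), (4, 2), (4, 3), (4, 4), (4, 5), (4, 6), (4, 7), (4, 8), (4, 9), (4, 10), (4, 11), (4, 12), (4, 13), (4, 14), (4, 15), (5, 0), (5, 1), (5, 2), (5, 3), (5, 4), (5, 5), (5, 6), (5, 7), (5, 8), (5, 9), (5, 10), (5, 11), (5, 12), (5, 13), (5, 14), (5, 15), (6, 0), (6, 1), (6, 2), (6, 3), (6, 4), (6, 5), (6, 6), (6, 7), (6, 8), (6, 9), (6, 10), (6, 11), (6, 12), (6, 13), (6, 14), (6, 15)]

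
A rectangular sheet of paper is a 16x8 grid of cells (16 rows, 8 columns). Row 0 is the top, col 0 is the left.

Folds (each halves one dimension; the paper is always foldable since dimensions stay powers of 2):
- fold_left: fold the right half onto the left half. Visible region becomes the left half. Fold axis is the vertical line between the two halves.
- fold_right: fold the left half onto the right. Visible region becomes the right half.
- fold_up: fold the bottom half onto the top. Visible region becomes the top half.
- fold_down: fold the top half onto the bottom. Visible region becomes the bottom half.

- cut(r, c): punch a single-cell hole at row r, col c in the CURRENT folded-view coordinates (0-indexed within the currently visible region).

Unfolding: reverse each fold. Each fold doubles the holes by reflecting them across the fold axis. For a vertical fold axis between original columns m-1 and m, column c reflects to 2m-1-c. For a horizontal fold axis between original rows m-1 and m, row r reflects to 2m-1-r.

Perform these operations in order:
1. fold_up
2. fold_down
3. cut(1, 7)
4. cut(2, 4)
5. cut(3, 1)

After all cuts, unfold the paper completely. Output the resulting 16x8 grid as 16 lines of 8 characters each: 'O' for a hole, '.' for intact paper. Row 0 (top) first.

Op 1 fold_up: fold axis h@8; visible region now rows[0,8) x cols[0,8) = 8x8
Op 2 fold_down: fold axis h@4; visible region now rows[4,8) x cols[0,8) = 4x8
Op 3 cut(1, 7): punch at orig (5,7); cuts so far [(5, 7)]; region rows[4,8) x cols[0,8) = 4x8
Op 4 cut(2, 4): punch at orig (6,4); cuts so far [(5, 7), (6, 4)]; region rows[4,8) x cols[0,8) = 4x8
Op 5 cut(3, 1): punch at orig (7,1); cuts so far [(5, 7), (6, 4), (7, 1)]; region rows[4,8) x cols[0,8) = 4x8
Unfold 1 (reflect across h@4): 6 holes -> [(0, 1), (1, 4), (2, 7), (5, 7), (6, 4), (7, 1)]
Unfold 2 (reflect across h@8): 12 holes -> [(0, 1), (1, 4), (2, 7), (5, 7), (6, 4), (7, 1), (8, 1), (9, 4), (10, 7), (13, 7), (14, 4), (15, 1)]

Answer: .O......
....O...
.......O
........
........
.......O
....O...
.O......
.O......
....O...
.......O
........
........
.......O
....O...
.O......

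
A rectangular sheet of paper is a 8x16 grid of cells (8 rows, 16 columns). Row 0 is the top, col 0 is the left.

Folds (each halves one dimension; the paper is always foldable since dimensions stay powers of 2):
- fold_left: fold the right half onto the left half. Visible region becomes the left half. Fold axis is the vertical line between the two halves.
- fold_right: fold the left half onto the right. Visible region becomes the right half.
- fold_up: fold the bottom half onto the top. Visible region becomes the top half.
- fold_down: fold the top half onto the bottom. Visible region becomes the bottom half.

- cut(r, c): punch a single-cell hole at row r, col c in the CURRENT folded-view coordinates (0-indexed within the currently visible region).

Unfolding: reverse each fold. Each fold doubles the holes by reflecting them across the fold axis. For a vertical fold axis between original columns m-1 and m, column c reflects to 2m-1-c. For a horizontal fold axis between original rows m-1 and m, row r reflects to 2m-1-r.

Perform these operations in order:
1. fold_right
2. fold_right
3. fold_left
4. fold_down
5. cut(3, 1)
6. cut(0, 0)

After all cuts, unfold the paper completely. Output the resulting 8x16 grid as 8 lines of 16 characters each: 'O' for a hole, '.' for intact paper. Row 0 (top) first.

Answer: .OO..OO..OO..OO.
................
................
O..OO..OO..OO..O
O..OO..OO..OO..O
................
................
.OO..OO..OO..OO.

Derivation:
Op 1 fold_right: fold axis v@8; visible region now rows[0,8) x cols[8,16) = 8x8
Op 2 fold_right: fold axis v@12; visible region now rows[0,8) x cols[12,16) = 8x4
Op 3 fold_left: fold axis v@14; visible region now rows[0,8) x cols[12,14) = 8x2
Op 4 fold_down: fold axis h@4; visible region now rows[4,8) x cols[12,14) = 4x2
Op 5 cut(3, 1): punch at orig (7,13); cuts so far [(7, 13)]; region rows[4,8) x cols[12,14) = 4x2
Op 6 cut(0, 0): punch at orig (4,12); cuts so far [(4, 12), (7, 13)]; region rows[4,8) x cols[12,14) = 4x2
Unfold 1 (reflect across h@4): 4 holes -> [(0, 13), (3, 12), (4, 12), (7, 13)]
Unfold 2 (reflect across v@14): 8 holes -> [(0, 13), (0, 14), (3, 12), (3, 15), (4, 12), (4, 15), (7, 13), (7, 14)]
Unfold 3 (reflect across v@12): 16 holes -> [(0, 9), (0, 10), (0, 13), (0, 14), (3, 8), (3, 11), (3, 12), (3, 15), (4, 8), (4, 11), (4, 12), (4, 15), (7, 9), (7, 10), (7, 13), (7, 14)]
Unfold 4 (reflect across v@8): 32 holes -> [(0, 1), (0, 2), (0, 5), (0, 6), (0, 9), (0, 10), (0, 13), (0, 14), (3, 0), (3, 3), (3, 4), (3, 7), (3, 8), (3, 11), (3, 12), (3, 15), (4, 0), (4, 3), (4, 4), (4, 7), (4, 8), (4, 11), (4, 12), (4, 15), (7, 1), (7, 2), (7, 5), (7, 6), (7, 9), (7, 10), (7, 13), (7, 14)]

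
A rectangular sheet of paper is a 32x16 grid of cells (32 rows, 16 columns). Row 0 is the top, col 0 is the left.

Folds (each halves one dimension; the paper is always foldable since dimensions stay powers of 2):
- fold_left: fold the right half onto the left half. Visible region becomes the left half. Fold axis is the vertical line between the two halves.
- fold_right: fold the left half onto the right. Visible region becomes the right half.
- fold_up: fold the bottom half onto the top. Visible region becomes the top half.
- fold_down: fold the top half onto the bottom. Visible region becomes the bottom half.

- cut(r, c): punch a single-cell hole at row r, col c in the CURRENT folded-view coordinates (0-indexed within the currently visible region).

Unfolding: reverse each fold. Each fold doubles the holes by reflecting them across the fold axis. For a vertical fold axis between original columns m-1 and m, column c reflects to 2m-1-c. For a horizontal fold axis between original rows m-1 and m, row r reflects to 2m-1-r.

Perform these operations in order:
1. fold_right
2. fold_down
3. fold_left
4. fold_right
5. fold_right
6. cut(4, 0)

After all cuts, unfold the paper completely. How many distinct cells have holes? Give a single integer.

Op 1 fold_right: fold axis v@8; visible region now rows[0,32) x cols[8,16) = 32x8
Op 2 fold_down: fold axis h@16; visible region now rows[16,32) x cols[8,16) = 16x8
Op 3 fold_left: fold axis v@12; visible region now rows[16,32) x cols[8,12) = 16x4
Op 4 fold_right: fold axis v@10; visible region now rows[16,32) x cols[10,12) = 16x2
Op 5 fold_right: fold axis v@11; visible region now rows[16,32) x cols[11,12) = 16x1
Op 6 cut(4, 0): punch at orig (20,11); cuts so far [(20, 11)]; region rows[16,32) x cols[11,12) = 16x1
Unfold 1 (reflect across v@11): 2 holes -> [(20, 10), (20, 11)]
Unfold 2 (reflect across v@10): 4 holes -> [(20, 8), (20, 9), (20, 10), (20, 11)]
Unfold 3 (reflect across v@12): 8 holes -> [(20, 8), (20, 9), (20, 10), (20, 11), (20, 12), (20, 13), (20, 14), (20, 15)]
Unfold 4 (reflect across h@16): 16 holes -> [(11, 8), (11, 9), (11, 10), (11, 11), (11, 12), (11, 13), (11, 14), (11, 15), (20, 8), (20, 9), (20, 10), (20, 11), (20, 12), (20, 13), (20, 14), (20, 15)]
Unfold 5 (reflect across v@8): 32 holes -> [(11, 0), (11, 1), (11, 2), (11, 3), (11, 4), (11, 5), (11, 6), (11, 7), (11, 8), (11, 9), (11, 10), (11, 11), (11, 12), (11, 13), (11, 14), (11, 15), (20, 0), (20, 1), (20, 2), (20, 3), (20, 4), (20, 5), (20, 6), (20, 7), (20, 8), (20, 9), (20, 10), (20, 11), (20, 12), (20, 13), (20, 14), (20, 15)]

Answer: 32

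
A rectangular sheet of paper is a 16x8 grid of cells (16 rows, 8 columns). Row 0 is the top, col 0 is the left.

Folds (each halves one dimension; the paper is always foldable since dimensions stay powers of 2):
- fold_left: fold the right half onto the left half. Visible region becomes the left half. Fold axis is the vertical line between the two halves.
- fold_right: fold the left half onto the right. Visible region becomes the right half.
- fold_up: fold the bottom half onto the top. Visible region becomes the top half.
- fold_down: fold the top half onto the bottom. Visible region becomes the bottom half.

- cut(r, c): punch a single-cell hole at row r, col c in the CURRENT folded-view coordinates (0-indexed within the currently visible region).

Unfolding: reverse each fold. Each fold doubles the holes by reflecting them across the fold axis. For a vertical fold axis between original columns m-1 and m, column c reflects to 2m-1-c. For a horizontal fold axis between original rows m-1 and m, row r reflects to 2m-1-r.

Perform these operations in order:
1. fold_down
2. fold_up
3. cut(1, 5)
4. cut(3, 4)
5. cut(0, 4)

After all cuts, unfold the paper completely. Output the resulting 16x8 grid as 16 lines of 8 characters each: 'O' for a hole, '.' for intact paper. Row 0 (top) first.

Op 1 fold_down: fold axis h@8; visible region now rows[8,16) x cols[0,8) = 8x8
Op 2 fold_up: fold axis h@12; visible region now rows[8,12) x cols[0,8) = 4x8
Op 3 cut(1, 5): punch at orig (9,5); cuts so far [(9, 5)]; region rows[8,12) x cols[0,8) = 4x8
Op 4 cut(3, 4): punch at orig (11,4); cuts so far [(9, 5), (11, 4)]; region rows[8,12) x cols[0,8) = 4x8
Op 5 cut(0, 4): punch at orig (8,4); cuts so far [(8, 4), (9, 5), (11, 4)]; region rows[8,12) x cols[0,8) = 4x8
Unfold 1 (reflect across h@12): 6 holes -> [(8, 4), (9, 5), (11, 4), (12, 4), (14, 5), (15, 4)]
Unfold 2 (reflect across h@8): 12 holes -> [(0, 4), (1, 5), (3, 4), (4, 4), (6, 5), (7, 4), (8, 4), (9, 5), (11, 4), (12, 4), (14, 5), (15, 4)]

Answer: ....O...
.....O..
........
....O...
....O...
........
.....O..
....O...
....O...
.....O..
........
....O...
....O...
........
.....O..
....O...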